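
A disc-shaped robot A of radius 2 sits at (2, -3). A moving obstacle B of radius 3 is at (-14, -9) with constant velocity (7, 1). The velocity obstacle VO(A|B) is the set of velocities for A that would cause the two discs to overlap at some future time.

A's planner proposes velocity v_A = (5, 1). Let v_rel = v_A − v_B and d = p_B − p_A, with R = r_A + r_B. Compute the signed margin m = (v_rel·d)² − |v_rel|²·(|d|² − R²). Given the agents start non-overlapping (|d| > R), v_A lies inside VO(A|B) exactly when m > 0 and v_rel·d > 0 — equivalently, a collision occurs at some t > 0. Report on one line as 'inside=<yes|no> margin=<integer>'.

d = (-16, -6),  |d|² = 292;  R = 2+3 = 5,  c = 292−5² = 267
v_rel = (-2, 0),  |v_rel|² = 4;  v_rel·d = (-2)·(-16) + (0)·(-6) = 32
4·t² − 64·t + 267 = 0  ⇒  m = 32² − 4·267 = -44
m = -44 < 0,  v_rel·d = 32 > 0  ⇒  outside

inside=no margin=-44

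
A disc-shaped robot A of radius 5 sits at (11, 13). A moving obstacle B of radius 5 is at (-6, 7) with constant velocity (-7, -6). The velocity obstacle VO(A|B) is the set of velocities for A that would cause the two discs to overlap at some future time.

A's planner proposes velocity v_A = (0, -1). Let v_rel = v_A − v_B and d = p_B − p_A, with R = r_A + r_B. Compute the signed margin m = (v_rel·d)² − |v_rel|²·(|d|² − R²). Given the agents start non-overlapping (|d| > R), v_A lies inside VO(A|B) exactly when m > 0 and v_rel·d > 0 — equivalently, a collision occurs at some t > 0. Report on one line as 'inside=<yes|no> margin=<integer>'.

d = (-17, -6),  |d|² = 325;  R = 5+5 = 10,  c = 325−10² = 225
v_rel = (7, 5),  |v_rel|² = 74;  v_rel·d = (7)·(-17) + (5)·(-6) = -149
74·t² + 298·t + 225 = 0  ⇒  m = (-149)² − 74·225 = 5551
m = 5551 > 0,  v_rel·d = -149 < 0  ⇒  outside

inside=no margin=5551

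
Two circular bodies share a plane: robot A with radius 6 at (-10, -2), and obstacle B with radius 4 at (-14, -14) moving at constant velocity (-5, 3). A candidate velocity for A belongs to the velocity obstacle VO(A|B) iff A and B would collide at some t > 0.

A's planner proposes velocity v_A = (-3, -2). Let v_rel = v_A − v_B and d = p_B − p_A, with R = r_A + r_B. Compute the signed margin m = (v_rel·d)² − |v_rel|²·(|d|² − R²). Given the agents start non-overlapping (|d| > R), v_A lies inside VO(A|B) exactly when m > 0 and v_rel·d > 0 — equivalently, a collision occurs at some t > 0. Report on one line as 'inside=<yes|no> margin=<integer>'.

d = (-4, -12),  |d|² = 160;  R = 6+4 = 10,  c = 160−10² = 60
v_rel = (2, -5),  |v_rel|² = 29;  v_rel·d = (2)·(-4) + (-5)·(-12) = 52
29·t² − 104·t + 60 = 0  ⇒  m = 52² − 29·60 = 964
m = 964 > 0,  v_rel·d = 52 > 0  ⇒  inside

inside=yes margin=964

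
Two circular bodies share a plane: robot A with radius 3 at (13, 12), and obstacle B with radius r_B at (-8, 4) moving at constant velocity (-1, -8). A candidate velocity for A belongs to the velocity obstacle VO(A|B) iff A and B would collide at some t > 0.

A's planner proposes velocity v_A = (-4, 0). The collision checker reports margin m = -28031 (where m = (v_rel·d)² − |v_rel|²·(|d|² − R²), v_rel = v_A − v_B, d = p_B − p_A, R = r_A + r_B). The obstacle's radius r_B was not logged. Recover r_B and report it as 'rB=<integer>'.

m = -28031
d = (-21, -8);  v_rel = (-3, 8),  |v_rel|² = 73
v_rel×d = (-3)·(-8) − (8)·(-21) = 192
since m = R²·73 − 192²:  R² = (36864 + -28031) / 73 = 121
R = √121 = 11  ⇒  r_B = 11 − 3 = 8

rB=8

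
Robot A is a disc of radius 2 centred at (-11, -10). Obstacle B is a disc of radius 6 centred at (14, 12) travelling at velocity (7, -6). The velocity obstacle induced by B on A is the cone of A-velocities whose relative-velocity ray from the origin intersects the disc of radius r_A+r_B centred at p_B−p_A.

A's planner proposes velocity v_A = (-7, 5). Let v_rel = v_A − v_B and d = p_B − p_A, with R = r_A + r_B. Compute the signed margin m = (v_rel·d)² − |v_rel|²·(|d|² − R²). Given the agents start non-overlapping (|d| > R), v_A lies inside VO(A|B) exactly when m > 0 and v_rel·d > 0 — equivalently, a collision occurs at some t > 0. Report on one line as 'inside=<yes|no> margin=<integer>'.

d = (25, 22),  |d|² = 1109;  R = 2+6 = 8,  c = 1109−8² = 1045
v_rel = (-14, 11),  |v_rel|² = 317;  v_rel·d = (-14)·(25) + (11)·(22) = -108
317·t² + 216·t + 1045 = 0  ⇒  m = (-108)² − 317·1045 = -319601
m = -319601 < 0,  v_rel·d = -108 < 0  ⇒  outside

inside=no margin=-319601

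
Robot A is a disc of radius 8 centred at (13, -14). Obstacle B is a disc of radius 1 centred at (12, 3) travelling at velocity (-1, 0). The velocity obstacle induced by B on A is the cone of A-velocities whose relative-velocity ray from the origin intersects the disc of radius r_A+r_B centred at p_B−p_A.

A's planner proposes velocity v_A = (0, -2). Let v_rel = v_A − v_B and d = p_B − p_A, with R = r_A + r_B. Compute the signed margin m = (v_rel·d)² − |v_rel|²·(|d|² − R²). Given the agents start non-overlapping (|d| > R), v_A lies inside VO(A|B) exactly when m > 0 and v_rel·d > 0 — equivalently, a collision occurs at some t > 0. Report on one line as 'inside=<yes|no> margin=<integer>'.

d = (-1, 17),  |d|² = 290;  R = 8+1 = 9,  c = 290−9² = 209
v_rel = (1, -2),  |v_rel|² = 5;  v_rel·d = (1)·(-1) + (-2)·(17) = -35
5·t² + 70·t + 209 = 0  ⇒  m = (-35)² − 5·209 = 180
m = 180 > 0,  v_rel·d = -35 < 0  ⇒  outside

inside=no margin=180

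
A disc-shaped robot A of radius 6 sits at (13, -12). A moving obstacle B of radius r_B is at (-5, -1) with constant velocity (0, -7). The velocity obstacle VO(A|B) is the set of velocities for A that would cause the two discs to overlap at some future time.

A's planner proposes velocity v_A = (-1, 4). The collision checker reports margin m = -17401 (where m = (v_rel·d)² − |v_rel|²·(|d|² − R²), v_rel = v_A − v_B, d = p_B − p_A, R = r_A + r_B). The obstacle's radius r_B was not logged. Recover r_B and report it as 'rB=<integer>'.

m = -17401
d = (-18, 11);  v_rel = (-1, 11),  |v_rel|² = 122
v_rel×d = (-1)·(11) − (11)·(-18) = 187
since m = R²·122 − 187²:  R² = (34969 + -17401) / 122 = 144
R = √144 = 12  ⇒  r_B = 12 − 6 = 6

rB=6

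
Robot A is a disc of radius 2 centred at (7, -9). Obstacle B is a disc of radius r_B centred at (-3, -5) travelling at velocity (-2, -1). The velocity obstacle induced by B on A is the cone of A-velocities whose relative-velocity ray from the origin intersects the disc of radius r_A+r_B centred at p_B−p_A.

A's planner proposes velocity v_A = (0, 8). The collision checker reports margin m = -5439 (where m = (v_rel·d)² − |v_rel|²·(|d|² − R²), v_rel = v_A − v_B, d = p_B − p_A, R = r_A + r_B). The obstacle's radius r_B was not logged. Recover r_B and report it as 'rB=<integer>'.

m = -5439
d = (-10, 4);  v_rel = (2, 9),  |v_rel|² = 85
v_rel×d = (2)·(4) − (9)·(-10) = 98
since m = R²·85 − 98²:  R² = (9604 + -5439) / 85 = 49
R = √49 = 7  ⇒  r_B = 7 − 2 = 5

rB=5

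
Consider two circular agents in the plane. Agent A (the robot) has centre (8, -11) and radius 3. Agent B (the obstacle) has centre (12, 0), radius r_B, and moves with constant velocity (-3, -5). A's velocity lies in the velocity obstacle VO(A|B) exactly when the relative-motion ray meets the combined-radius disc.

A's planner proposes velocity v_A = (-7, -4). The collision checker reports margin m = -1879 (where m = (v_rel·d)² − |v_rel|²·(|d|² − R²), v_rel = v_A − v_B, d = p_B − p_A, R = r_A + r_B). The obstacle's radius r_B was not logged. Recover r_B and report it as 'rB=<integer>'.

m = -1879
d = (4, 11);  v_rel = (-4, 1),  |v_rel|² = 17
v_rel×d = (-4)·(11) − (1)·(4) = -48
since m = R²·17 − (-48)²:  R² = (2304 + -1879) / 17 = 25
R = √25 = 5  ⇒  r_B = 5 − 3 = 2

rB=2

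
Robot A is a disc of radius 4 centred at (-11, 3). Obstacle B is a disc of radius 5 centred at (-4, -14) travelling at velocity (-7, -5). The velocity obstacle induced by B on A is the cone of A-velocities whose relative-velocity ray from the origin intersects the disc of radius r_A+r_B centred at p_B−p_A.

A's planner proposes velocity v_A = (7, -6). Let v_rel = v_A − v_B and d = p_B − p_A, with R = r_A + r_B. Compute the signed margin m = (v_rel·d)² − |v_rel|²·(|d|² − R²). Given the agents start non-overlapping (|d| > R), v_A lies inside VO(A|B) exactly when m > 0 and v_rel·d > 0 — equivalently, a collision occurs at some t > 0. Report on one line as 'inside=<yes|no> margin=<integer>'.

d = (7, -17),  |d|² = 338;  R = 4+5 = 9,  c = 338−9² = 257
v_rel = (14, -1),  |v_rel|² = 197;  v_rel·d = (14)·(7) + (-1)·(-17) = 115
197·t² − 230·t + 257 = 0  ⇒  m = 115² − 197·257 = -37404
m = -37404 < 0,  v_rel·d = 115 > 0  ⇒  outside

inside=no margin=-37404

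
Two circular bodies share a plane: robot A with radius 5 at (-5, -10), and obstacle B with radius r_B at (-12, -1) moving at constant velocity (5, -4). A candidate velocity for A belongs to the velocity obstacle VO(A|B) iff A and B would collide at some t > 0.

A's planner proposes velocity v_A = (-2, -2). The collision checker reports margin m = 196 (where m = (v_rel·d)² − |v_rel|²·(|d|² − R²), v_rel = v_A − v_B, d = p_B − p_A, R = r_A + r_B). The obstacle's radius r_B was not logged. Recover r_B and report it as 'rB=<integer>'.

m = 196
d = (-7, 9);  v_rel = (-7, 2),  |v_rel|² = 53
v_rel×d = (-7)·(9) − (2)·(-7) = -49
since m = R²·53 − (-49)²:  R² = (2401 + 196) / 53 = 49
R = √49 = 7  ⇒  r_B = 7 − 5 = 2

rB=2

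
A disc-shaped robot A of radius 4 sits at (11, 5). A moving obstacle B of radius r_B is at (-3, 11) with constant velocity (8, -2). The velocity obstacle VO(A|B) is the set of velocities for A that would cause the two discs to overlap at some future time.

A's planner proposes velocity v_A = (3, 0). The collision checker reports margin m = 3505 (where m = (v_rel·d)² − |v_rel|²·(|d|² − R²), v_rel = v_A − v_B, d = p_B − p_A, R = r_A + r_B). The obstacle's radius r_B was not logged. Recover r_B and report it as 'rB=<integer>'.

m = 3505
d = (-14, 6);  v_rel = (-5, 2),  |v_rel|² = 29
v_rel×d = (-5)·(6) − (2)·(-14) = -2
since m = R²·29 − (-2)²:  R² = (4 + 3505) / 29 = 121
R = √121 = 11  ⇒  r_B = 11 − 4 = 7

rB=7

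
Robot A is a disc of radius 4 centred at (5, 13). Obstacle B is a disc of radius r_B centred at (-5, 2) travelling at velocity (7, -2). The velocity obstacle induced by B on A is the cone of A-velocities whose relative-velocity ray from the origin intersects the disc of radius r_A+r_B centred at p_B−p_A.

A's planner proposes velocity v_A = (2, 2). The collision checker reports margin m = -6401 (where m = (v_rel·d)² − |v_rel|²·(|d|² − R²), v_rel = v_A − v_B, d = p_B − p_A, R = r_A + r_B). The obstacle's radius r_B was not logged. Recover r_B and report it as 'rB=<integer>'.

m = -6401
d = (-10, -11);  v_rel = (-5, 4),  |v_rel|² = 41
v_rel×d = (-5)·(-11) − (4)·(-10) = 95
since m = R²·41 − 95²:  R² = (9025 + -6401) / 41 = 64
R = √64 = 8  ⇒  r_B = 8 − 4 = 4

rB=4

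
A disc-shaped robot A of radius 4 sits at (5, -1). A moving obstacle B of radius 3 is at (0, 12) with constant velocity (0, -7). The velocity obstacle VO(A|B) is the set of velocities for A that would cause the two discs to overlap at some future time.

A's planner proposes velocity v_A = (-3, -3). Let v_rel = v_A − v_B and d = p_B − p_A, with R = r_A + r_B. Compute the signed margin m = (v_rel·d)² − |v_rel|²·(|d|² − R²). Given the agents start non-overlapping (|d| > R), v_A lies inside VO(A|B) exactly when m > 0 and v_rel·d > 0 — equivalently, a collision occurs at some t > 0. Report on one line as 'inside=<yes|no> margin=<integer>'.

d = (-5, 13),  |d|² = 194;  R = 4+3 = 7,  c = 194−7² = 145
v_rel = (-3, 4),  |v_rel|² = 25;  v_rel·d = (-3)·(-5) + (4)·(13) = 67
25·t² − 134·t + 145 = 0  ⇒  m = 67² − 25·145 = 864
m = 864 > 0,  v_rel·d = 67 > 0  ⇒  inside

inside=yes margin=864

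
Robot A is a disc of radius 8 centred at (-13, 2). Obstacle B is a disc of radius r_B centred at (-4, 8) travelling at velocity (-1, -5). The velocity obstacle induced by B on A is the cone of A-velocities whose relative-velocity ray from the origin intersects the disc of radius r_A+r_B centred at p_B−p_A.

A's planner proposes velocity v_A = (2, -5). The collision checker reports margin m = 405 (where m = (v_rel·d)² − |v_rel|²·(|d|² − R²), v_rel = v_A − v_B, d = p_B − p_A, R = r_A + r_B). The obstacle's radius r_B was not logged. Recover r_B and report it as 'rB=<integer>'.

m = 405
d = (9, 6);  v_rel = (3, 0),  |v_rel|² = 9
v_rel×d = (3)·(6) − (0)·(9) = 18
since m = R²·9 − 18²:  R² = (324 + 405) / 9 = 81
R = √81 = 9  ⇒  r_B = 9 − 8 = 1

rB=1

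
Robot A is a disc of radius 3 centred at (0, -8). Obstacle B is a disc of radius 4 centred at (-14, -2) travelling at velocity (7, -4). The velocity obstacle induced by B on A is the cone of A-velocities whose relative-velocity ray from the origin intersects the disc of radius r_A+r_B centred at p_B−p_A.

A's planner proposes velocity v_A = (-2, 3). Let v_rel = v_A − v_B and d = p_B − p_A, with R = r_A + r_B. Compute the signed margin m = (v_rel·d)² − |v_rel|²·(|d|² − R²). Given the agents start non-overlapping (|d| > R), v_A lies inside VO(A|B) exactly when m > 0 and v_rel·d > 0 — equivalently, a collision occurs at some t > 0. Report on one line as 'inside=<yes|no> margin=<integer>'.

d = (-14, 6),  |d|² = 232;  R = 3+4 = 7,  c = 232−7² = 183
v_rel = (-9, 7),  |v_rel|² = 130;  v_rel·d = (-9)·(-14) + (7)·(6) = 168
130·t² − 336·t + 183 = 0  ⇒  m = 168² − 130·183 = 4434
m = 4434 > 0,  v_rel·d = 168 > 0  ⇒  inside

inside=yes margin=4434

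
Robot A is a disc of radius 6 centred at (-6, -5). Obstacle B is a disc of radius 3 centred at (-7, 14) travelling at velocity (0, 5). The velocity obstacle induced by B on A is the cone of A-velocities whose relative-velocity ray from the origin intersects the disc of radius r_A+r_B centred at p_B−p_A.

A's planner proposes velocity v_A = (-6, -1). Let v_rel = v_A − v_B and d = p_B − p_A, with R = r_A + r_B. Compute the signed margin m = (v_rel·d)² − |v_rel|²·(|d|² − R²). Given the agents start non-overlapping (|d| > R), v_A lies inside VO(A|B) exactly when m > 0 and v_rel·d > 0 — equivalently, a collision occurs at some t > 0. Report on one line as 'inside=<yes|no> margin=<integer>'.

d = (-1, 19),  |d|² = 362;  R = 6+3 = 9,  c = 362−9² = 281
v_rel = (-6, -6),  |v_rel|² = 72;  v_rel·d = (-6)·(-1) + (-6)·(19) = -108
72·t² + 216·t + 281 = 0  ⇒  m = (-108)² − 72·281 = -8568
m = -8568 < 0,  v_rel·d = -108 < 0  ⇒  outside

inside=no margin=-8568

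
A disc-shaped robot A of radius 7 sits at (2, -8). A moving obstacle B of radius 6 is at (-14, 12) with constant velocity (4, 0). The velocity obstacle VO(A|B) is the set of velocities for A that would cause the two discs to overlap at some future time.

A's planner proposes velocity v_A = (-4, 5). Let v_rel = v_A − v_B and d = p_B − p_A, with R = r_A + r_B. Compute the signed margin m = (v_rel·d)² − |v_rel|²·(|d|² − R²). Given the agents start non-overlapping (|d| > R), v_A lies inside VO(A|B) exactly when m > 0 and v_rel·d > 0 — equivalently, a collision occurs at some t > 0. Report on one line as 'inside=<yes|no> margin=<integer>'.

d = (-16, 20),  |d|² = 656;  R = 7+6 = 13,  c = 656−13² = 487
v_rel = (-8, 5),  |v_rel|² = 89;  v_rel·d = (-8)·(-16) + (5)·(20) = 228
89·t² − 456·t + 487 = 0  ⇒  m = 228² − 89·487 = 8641
m = 8641 > 0,  v_rel·d = 228 > 0  ⇒  inside

inside=yes margin=8641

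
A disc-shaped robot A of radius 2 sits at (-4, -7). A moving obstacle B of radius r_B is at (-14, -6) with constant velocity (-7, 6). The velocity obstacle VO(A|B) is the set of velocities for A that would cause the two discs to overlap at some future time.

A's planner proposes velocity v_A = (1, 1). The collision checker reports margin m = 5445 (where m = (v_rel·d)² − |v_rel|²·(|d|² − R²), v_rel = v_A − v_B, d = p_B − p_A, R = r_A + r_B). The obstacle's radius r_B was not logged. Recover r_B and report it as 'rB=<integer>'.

m = 5445
d = (-10, 1);  v_rel = (8, -5),  |v_rel|² = 89
v_rel×d = (8)·(1) − (-5)·(-10) = -42
since m = R²·89 − (-42)²:  R² = (1764 + 5445) / 89 = 81
R = √81 = 9  ⇒  r_B = 9 − 2 = 7

rB=7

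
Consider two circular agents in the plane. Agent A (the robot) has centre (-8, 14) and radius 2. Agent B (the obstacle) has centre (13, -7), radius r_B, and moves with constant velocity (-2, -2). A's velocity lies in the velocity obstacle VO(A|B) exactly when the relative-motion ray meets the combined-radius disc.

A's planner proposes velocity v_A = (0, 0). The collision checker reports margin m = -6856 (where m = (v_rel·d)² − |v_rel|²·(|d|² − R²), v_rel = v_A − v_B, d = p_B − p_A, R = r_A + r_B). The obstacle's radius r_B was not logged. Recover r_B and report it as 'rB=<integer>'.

m = -6856
d = (21, -21);  v_rel = (2, 2),  |v_rel|² = 8
v_rel×d = (2)·(-21) − (2)·(21) = -84
since m = R²·8 − (-84)²:  R² = (7056 + -6856) / 8 = 25
R = √25 = 5  ⇒  r_B = 5 − 2 = 3

rB=3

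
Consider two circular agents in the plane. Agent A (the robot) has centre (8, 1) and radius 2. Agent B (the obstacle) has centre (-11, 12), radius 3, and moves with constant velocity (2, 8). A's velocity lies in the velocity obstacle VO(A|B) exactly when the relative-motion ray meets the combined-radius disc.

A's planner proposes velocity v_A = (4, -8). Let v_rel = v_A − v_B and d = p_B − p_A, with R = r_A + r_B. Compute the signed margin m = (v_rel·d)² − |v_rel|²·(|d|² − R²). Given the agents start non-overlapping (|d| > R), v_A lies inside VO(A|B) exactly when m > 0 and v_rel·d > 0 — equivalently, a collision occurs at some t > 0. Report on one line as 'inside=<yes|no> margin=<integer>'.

d = (-19, 11),  |d|² = 482;  R = 2+3 = 5,  c = 482−5² = 457
v_rel = (2, -16),  |v_rel|² = 260;  v_rel·d = (2)·(-19) + (-16)·(11) = -214
260·t² + 428·t + 457 = 0  ⇒  m = (-214)² − 260·457 = -73024
m = -73024 < 0,  v_rel·d = -214 < 0  ⇒  outside

inside=no margin=-73024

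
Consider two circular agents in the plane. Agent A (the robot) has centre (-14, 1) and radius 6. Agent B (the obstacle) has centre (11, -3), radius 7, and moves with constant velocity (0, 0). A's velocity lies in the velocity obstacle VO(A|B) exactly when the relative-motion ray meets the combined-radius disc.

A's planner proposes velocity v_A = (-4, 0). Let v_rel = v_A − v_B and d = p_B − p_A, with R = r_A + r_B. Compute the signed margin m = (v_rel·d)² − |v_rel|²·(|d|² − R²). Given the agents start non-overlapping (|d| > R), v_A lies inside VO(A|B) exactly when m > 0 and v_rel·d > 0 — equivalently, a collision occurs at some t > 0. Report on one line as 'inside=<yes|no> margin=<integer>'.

d = (25, -4),  |d|² = 641;  R = 6+7 = 13,  c = 641−13² = 472
v_rel = (-4, 0),  |v_rel|² = 16;  v_rel·d = (-4)·(25) + (0)·(-4) = -100
16·t² + 200·t + 472 = 0  ⇒  m = (-100)² − 16·472 = 2448
m = 2448 > 0,  v_rel·d = -100 < 0  ⇒  outside

inside=no margin=2448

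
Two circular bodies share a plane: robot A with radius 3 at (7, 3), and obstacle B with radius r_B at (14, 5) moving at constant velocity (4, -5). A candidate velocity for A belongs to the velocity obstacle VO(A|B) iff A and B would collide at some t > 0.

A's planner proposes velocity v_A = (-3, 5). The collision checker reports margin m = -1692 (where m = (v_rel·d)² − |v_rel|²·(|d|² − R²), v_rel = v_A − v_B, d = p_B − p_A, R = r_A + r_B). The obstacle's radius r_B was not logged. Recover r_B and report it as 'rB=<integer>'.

m = -1692
d = (7, 2);  v_rel = (-7, 10),  |v_rel|² = 149
v_rel×d = (-7)·(2) − (10)·(7) = -84
since m = R²·149 − (-84)²:  R² = (7056 + -1692) / 149 = 36
R = √36 = 6  ⇒  r_B = 6 − 3 = 3

rB=3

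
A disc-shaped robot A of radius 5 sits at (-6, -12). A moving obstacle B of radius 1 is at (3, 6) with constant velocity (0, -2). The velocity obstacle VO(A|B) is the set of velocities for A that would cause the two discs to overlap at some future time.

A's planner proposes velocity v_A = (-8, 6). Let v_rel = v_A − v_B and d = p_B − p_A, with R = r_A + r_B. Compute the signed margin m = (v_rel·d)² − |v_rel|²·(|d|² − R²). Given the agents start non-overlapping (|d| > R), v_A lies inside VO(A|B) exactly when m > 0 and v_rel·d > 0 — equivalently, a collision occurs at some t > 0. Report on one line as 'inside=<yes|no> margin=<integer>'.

d = (9, 18),  |d|² = 405;  R = 5+1 = 6,  c = 405−6² = 369
v_rel = (-8, 8),  |v_rel|² = 128;  v_rel·d = (-8)·(9) + (8)·(18) = 72
128·t² − 144·t + 369 = 0  ⇒  m = 72² − 128·369 = -42048
m = -42048 < 0,  v_rel·d = 72 > 0  ⇒  outside

inside=no margin=-42048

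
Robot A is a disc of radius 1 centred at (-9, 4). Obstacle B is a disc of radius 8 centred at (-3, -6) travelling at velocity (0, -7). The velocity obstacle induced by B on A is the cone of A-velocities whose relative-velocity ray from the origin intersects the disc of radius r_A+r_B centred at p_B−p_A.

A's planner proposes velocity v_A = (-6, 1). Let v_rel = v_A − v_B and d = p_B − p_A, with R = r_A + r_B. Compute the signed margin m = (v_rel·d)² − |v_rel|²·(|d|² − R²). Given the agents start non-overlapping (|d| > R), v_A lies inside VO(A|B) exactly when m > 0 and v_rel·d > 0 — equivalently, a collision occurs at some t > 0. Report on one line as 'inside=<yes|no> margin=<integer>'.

d = (6, -10),  |d|² = 136;  R = 1+8 = 9,  c = 136−9² = 55
v_rel = (-6, 8),  |v_rel|² = 100;  v_rel·d = (-6)·(6) + (8)·(-10) = -116
100·t² + 232·t + 55 = 0  ⇒  m = (-116)² − 100·55 = 7956
m = 7956 > 0,  v_rel·d = -116 < 0  ⇒  outside

inside=no margin=7956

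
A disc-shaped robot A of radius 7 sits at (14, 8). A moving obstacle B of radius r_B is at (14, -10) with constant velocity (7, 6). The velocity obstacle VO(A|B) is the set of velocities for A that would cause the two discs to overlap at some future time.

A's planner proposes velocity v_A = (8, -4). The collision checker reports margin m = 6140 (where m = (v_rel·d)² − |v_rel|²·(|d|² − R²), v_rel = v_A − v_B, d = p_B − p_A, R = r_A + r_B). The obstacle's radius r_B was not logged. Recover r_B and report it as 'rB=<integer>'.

m = 6140
d = (0, -18);  v_rel = (1, -10),  |v_rel|² = 101
v_rel×d = (1)·(-18) − (-10)·(0) = -18
since m = R²·101 − (-18)²:  R² = (324 + 6140) / 101 = 64
R = √64 = 8  ⇒  r_B = 8 − 7 = 1

rB=1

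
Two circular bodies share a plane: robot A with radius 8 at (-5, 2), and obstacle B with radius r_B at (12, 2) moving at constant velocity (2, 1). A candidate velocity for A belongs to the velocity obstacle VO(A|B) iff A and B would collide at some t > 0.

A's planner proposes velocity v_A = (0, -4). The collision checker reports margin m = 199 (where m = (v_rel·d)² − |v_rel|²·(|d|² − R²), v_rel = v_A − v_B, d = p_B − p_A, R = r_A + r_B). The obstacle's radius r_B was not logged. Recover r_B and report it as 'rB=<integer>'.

m = 199
d = (17, 0);  v_rel = (-2, -5),  |v_rel|² = 29
v_rel×d = (-2)·(0) − (-5)·(17) = 85
since m = R²·29 − 85²:  R² = (7225 + 199) / 29 = 256
R = √256 = 16  ⇒  r_B = 16 − 8 = 8

rB=8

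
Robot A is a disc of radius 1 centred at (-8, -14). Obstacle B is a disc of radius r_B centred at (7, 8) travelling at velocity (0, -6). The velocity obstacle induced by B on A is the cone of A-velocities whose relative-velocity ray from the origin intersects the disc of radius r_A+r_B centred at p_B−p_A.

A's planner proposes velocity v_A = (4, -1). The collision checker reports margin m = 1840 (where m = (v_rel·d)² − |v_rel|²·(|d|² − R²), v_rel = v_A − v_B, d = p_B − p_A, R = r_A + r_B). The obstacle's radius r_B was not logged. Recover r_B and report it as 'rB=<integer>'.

m = 1840
d = (15, 22);  v_rel = (4, 5),  |v_rel|² = 41
v_rel×d = (4)·(22) − (5)·(15) = 13
since m = R²·41 − 13²:  R² = (169 + 1840) / 41 = 49
R = √49 = 7  ⇒  r_B = 7 − 1 = 6

rB=6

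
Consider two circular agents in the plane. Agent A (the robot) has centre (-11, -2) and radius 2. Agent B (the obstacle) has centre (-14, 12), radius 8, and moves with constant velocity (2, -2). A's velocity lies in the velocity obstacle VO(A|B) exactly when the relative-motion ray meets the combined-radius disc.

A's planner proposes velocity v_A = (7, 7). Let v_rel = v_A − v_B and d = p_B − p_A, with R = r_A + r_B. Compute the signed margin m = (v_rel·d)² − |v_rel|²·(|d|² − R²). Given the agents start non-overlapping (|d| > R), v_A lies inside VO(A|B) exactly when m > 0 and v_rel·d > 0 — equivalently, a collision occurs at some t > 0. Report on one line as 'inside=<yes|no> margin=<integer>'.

d = (-3, 14),  |d|² = 205;  R = 2+8 = 10,  c = 205−10² = 105
v_rel = (5, 9),  |v_rel|² = 106;  v_rel·d = (5)·(-3) + (9)·(14) = 111
106·t² − 222·t + 105 = 0  ⇒  m = 111² − 106·105 = 1191
m = 1191 > 0,  v_rel·d = 111 > 0  ⇒  inside

inside=yes margin=1191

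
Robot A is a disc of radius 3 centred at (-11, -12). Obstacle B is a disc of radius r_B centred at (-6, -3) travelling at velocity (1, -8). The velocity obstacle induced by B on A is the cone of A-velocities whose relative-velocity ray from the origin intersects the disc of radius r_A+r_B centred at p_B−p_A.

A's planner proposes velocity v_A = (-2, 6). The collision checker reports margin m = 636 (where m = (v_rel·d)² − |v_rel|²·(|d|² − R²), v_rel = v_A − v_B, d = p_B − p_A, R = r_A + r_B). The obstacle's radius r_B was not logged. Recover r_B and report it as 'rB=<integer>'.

m = 636
d = (5, 9);  v_rel = (-3, 14),  |v_rel|² = 205
v_rel×d = (-3)·(9) − (14)·(5) = -97
since m = R²·205 − (-97)²:  R² = (9409 + 636) / 205 = 49
R = √49 = 7  ⇒  r_B = 7 − 3 = 4

rB=4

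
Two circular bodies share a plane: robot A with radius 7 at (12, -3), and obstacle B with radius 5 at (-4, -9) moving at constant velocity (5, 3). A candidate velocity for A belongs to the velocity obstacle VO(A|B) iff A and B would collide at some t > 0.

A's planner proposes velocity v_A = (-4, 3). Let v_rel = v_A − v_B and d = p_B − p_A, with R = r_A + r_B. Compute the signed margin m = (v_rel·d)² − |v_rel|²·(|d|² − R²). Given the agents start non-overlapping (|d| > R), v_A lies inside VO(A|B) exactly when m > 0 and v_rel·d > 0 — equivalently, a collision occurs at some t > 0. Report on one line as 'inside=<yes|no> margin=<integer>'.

d = (-16, -6),  |d|² = 292;  R = 7+5 = 12,  c = 292−12² = 148
v_rel = (-9, 0),  |v_rel|² = 81;  v_rel·d = (-9)·(-16) + (0)·(-6) = 144
81·t² − 288·t + 148 = 0  ⇒  m = 144² − 81·148 = 8748
m = 8748 > 0,  v_rel·d = 144 > 0  ⇒  inside

inside=yes margin=8748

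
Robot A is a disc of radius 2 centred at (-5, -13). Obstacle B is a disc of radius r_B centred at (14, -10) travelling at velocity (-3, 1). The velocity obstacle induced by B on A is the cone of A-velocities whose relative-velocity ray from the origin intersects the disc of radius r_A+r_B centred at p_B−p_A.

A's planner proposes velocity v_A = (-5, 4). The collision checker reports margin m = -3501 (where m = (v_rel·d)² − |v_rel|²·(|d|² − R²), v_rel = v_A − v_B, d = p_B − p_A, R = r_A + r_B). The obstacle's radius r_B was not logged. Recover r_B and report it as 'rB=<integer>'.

m = -3501
d = (19, 3);  v_rel = (-2, 3),  |v_rel|² = 13
v_rel×d = (-2)·(3) − (3)·(19) = -63
since m = R²·13 − (-63)²:  R² = (3969 + -3501) / 13 = 36
R = √36 = 6  ⇒  r_B = 6 − 2 = 4

rB=4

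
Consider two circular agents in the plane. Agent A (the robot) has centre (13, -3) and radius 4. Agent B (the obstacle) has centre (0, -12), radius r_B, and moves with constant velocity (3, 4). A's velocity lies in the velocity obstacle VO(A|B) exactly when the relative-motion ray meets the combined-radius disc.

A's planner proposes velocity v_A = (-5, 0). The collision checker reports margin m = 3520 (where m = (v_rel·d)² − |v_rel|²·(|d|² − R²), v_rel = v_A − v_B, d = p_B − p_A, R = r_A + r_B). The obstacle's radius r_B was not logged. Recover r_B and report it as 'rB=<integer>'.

m = 3520
d = (-13, -9);  v_rel = (-8, -4),  |v_rel|² = 80
v_rel×d = (-8)·(-9) − (-4)·(-13) = 20
since m = R²·80 − 20²:  R² = (400 + 3520) / 80 = 49
R = √49 = 7  ⇒  r_B = 7 − 4 = 3

rB=3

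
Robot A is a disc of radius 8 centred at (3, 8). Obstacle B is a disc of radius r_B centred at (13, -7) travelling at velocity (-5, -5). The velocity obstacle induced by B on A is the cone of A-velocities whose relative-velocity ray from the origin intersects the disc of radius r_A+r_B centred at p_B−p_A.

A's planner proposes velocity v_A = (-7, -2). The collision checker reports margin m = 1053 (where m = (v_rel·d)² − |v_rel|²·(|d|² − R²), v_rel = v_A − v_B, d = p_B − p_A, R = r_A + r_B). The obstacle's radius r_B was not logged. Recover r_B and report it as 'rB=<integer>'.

m = 1053
d = (10, -15);  v_rel = (-2, 3),  |v_rel|² = 13
v_rel×d = (-2)·(-15) − (3)·(10) = 0
since m = R²·13 − 0²:  R² = (0 + 1053) / 13 = 81
R = √81 = 9  ⇒  r_B = 9 − 8 = 1

rB=1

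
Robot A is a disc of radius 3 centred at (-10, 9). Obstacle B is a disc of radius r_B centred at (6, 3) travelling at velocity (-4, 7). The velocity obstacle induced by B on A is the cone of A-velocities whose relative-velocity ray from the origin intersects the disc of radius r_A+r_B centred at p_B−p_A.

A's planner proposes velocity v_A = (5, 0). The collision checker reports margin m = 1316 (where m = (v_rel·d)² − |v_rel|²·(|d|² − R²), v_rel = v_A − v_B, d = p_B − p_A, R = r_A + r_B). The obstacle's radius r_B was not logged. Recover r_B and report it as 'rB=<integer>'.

m = 1316
d = (16, -6);  v_rel = (9, -7),  |v_rel|² = 130
v_rel×d = (9)·(-6) − (-7)·(16) = 58
since m = R²·130 − 58²:  R² = (3364 + 1316) / 130 = 36
R = √36 = 6  ⇒  r_B = 6 − 3 = 3

rB=3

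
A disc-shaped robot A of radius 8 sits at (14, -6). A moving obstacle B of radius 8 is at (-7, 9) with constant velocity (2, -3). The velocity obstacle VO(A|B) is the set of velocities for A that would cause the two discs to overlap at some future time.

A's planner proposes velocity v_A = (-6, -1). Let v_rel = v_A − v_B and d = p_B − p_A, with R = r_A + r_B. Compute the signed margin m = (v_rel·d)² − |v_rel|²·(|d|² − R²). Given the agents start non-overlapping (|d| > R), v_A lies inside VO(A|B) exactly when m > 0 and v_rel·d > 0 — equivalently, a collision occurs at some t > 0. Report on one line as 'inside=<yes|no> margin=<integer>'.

d = (-21, 15),  |d|² = 666;  R = 8+8 = 16,  c = 666−16² = 410
v_rel = (-8, 2),  |v_rel|² = 68;  v_rel·d = (-8)·(-21) + (2)·(15) = 198
68·t² − 396·t + 410 = 0  ⇒  m = 198² − 68·410 = 11324
m = 11324 > 0,  v_rel·d = 198 > 0  ⇒  inside

inside=yes margin=11324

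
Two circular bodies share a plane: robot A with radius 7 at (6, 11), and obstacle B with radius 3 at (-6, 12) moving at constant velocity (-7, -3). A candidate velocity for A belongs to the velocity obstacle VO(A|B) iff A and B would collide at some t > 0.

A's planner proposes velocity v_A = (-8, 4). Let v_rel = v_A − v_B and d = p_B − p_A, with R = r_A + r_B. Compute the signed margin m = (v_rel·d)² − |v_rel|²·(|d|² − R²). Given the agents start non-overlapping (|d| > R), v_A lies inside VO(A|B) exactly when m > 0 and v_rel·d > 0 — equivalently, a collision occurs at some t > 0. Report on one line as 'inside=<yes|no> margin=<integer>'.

d = (-12, 1),  |d|² = 145;  R = 7+3 = 10,  c = 145−10² = 45
v_rel = (-1, 7),  |v_rel|² = 50;  v_rel·d = (-1)·(-12) + (7)·(1) = 19
50·t² − 38·t + 45 = 0  ⇒  m = 19² − 50·45 = -1889
m = -1889 < 0,  v_rel·d = 19 > 0  ⇒  outside

inside=no margin=-1889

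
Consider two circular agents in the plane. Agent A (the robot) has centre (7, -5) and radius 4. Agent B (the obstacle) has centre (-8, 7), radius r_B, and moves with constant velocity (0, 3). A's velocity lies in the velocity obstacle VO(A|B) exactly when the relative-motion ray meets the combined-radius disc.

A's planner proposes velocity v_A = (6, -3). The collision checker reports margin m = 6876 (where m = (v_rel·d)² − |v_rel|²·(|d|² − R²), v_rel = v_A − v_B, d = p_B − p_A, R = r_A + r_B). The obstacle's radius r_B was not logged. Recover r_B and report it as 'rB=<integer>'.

m = 6876
d = (-15, 12);  v_rel = (6, -6),  |v_rel|² = 72
v_rel×d = (6)·(12) − (-6)·(-15) = -18
since m = R²·72 − (-18)²:  R² = (324 + 6876) / 72 = 100
R = √100 = 10  ⇒  r_B = 10 − 4 = 6

rB=6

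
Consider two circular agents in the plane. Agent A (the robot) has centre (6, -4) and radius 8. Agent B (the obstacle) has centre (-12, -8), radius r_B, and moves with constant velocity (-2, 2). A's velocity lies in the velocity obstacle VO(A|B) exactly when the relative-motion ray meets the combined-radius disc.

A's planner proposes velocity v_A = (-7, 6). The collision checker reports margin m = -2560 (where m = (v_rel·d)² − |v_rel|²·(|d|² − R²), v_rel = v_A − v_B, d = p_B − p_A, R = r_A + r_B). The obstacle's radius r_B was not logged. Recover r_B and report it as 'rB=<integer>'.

m = -2560
d = (-18, -4);  v_rel = (-5, 4),  |v_rel|² = 41
v_rel×d = (-5)·(-4) − (4)·(-18) = 92
since m = R²·41 − 92²:  R² = (8464 + -2560) / 41 = 144
R = √144 = 12  ⇒  r_B = 12 − 8 = 4

rB=4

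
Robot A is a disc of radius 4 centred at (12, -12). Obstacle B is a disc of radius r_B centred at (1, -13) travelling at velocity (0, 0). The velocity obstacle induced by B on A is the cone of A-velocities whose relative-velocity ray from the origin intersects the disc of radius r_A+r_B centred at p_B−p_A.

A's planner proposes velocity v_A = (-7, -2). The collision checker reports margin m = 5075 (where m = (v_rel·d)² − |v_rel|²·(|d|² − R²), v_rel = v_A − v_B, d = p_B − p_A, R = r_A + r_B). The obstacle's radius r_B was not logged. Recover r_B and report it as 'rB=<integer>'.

m = 5075
d = (-11, -1);  v_rel = (-7, -2),  |v_rel|² = 53
v_rel×d = (-7)·(-1) − (-2)·(-11) = -15
since m = R²·53 − (-15)²:  R² = (225 + 5075) / 53 = 100
R = √100 = 10  ⇒  r_B = 10 − 4 = 6

rB=6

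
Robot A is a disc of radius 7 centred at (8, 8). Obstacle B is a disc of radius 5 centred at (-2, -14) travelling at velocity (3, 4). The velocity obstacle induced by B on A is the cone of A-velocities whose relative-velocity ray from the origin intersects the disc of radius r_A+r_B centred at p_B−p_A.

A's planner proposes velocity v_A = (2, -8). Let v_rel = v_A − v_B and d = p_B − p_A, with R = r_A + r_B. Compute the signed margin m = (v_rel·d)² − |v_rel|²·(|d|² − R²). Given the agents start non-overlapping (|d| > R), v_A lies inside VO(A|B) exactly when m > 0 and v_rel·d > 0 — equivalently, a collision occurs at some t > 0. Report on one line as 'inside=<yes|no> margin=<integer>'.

d = (-10, -22),  |d|² = 584;  R = 7+5 = 12,  c = 584−12² = 440
v_rel = (-1, -12),  |v_rel|² = 145;  v_rel·d = (-1)·(-10) + (-12)·(-22) = 274
145·t² − 548·t + 440 = 0  ⇒  m = 274² − 145·440 = 11276
m = 11276 > 0,  v_rel·d = 274 > 0  ⇒  inside

inside=yes margin=11276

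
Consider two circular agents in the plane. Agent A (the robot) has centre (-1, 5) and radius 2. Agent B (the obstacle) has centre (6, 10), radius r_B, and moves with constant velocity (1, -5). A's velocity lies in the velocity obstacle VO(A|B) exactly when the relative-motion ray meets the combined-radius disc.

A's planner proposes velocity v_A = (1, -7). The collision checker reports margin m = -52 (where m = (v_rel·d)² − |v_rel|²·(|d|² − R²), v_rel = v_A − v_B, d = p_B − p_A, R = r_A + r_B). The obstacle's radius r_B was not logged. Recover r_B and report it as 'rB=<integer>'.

m = -52
d = (7, 5);  v_rel = (0, -2),  |v_rel|² = 4
v_rel×d = (0)·(5) − (-2)·(7) = 14
since m = R²·4 − 14²:  R² = (196 + -52) / 4 = 36
R = √36 = 6  ⇒  r_B = 6 − 2 = 4

rB=4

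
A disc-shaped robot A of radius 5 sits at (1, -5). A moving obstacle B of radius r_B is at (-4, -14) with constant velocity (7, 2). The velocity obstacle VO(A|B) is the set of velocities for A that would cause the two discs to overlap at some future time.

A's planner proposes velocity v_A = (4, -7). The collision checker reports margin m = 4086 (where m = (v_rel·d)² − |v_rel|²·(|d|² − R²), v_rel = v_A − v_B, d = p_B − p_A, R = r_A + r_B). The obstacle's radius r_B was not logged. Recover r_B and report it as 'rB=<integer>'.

m = 4086
d = (-5, -9);  v_rel = (-3, -9),  |v_rel|² = 90
v_rel×d = (-3)·(-9) − (-9)·(-5) = -18
since m = R²·90 − (-18)²:  R² = (324 + 4086) / 90 = 49
R = √49 = 7  ⇒  r_B = 7 − 5 = 2

rB=2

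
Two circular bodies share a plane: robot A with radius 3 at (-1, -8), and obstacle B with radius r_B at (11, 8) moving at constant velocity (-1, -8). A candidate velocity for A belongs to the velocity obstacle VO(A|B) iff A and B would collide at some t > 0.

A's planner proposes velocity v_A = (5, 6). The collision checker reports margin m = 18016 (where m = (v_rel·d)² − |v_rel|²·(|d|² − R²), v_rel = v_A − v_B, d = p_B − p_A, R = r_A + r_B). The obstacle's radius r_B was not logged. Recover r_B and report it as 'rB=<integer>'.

m = 18016
d = (12, 16);  v_rel = (6, 14),  |v_rel|² = 232
v_rel×d = (6)·(16) − (14)·(12) = -72
since m = R²·232 − (-72)²:  R² = (5184 + 18016) / 232 = 100
R = √100 = 10  ⇒  r_B = 10 − 3 = 7

rB=7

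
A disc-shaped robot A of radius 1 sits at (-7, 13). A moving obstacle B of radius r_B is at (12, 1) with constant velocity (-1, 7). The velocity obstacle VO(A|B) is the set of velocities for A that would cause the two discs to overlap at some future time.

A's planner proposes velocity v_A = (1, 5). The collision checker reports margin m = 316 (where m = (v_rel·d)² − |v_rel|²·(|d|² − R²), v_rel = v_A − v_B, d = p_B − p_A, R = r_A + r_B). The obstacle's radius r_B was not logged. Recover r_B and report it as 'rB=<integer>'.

m = 316
d = (19, -12);  v_rel = (2, -2),  |v_rel|² = 8
v_rel×d = (2)·(-12) − (-2)·(19) = 14
since m = R²·8 − 14²:  R² = (196 + 316) / 8 = 64
R = √64 = 8  ⇒  r_B = 8 − 1 = 7

rB=7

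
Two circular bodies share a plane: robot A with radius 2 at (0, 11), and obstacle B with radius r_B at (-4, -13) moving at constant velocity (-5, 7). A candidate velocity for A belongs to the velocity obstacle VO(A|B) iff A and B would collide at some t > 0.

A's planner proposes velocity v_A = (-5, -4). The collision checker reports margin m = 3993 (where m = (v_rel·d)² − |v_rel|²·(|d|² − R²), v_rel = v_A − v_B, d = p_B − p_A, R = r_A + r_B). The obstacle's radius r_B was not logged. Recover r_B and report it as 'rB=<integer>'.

m = 3993
d = (-4, -24);  v_rel = (0, -11),  |v_rel|² = 121
v_rel×d = (0)·(-24) − (-11)·(-4) = -44
since m = R²·121 − (-44)²:  R² = (1936 + 3993) / 121 = 49
R = √49 = 7  ⇒  r_B = 7 − 2 = 5

rB=5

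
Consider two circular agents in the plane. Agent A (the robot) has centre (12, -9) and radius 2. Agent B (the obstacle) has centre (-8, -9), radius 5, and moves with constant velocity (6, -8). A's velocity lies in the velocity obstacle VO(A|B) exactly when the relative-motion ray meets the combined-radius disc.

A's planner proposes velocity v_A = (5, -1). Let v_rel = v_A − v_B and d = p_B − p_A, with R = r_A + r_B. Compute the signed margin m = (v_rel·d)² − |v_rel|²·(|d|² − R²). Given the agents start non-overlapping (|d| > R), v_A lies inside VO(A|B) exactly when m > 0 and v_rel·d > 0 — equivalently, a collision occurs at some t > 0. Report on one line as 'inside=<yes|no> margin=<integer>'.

d = (-20, 0),  |d|² = 400;  R = 2+5 = 7,  c = 400−7² = 351
v_rel = (-1, 7),  |v_rel|² = 50;  v_rel·d = (-1)·(-20) + (7)·(0) = 20
50·t² − 40·t + 351 = 0  ⇒  m = 20² − 50·351 = -17150
m = -17150 < 0,  v_rel·d = 20 > 0  ⇒  outside

inside=no margin=-17150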